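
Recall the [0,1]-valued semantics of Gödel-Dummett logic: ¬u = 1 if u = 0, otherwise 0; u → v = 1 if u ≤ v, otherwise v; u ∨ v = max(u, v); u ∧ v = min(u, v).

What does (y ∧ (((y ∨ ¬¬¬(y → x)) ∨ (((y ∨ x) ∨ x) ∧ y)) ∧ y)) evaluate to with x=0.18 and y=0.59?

0.59

(y → x): 0.59 > 0.18, so result = 0.18
¬(y → x): Gödel ¬ of 0.18 = 0 (operand ≠ 0)
¬¬(y → x): Gödel ¬ of 0 = 1 (operand is 0)
¬¬¬(y → x): Gödel ¬ of 1 = 0 (operand ≠ 0)
(y ∨ ¬¬¬(y → x)) = max(0.59, 0) = 0.59
(y ∨ x) = max(0.59, 0.18) = 0.59
((y ∨ x) ∨ x) = max(0.59, 0.18) = 0.59
(((y ∨ x) ∨ x) ∧ y) = min(0.59, 0.59) = 0.59
((y ∨ ¬¬¬(y → x)) ∨ (((y ∨ x) ∨ x) ∧ y)) = max(0.59, 0.59) = 0.59
(((y ∨ ¬¬¬(y → x)) ∨ (((y ∨ x) ∨ x) ∧ y)) ∧ y) = min(0.59, 0.59) = 0.59
(y ∧ (((y ∨ ¬¬¬(y → x)) ∨ (((y ∨ x) ∨ x) ∧ y)) ∧ y)) = min(0.59, 0.59) = 0.59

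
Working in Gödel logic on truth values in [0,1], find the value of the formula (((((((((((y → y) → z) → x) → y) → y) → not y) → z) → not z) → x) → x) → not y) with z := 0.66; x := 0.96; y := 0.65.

(y → y): 0.65 ≤ 0.65, so result = 1
((y → y) → z): 1 > 0.66, so result = 0.66
(((y → y) → z) → x): 0.66 ≤ 0.96, so result = 1
((((y → y) → z) → x) → y): 1 > 0.65, so result = 0.65
(((((y → y) → z) → x) → y) → y): 0.65 ≤ 0.65, so result = 1
not y: Gödel ¬ of 0.65 = 0 (operand ≠ 0)
((((((y → y) → z) → x) → y) → y) → not y): 1 > 0, so result = 0
(((((((y → y) → z) → x) → y) → y) → not y) → z): 0 ≤ 0.66, so result = 1
not z: Gödel ¬ of 0.66 = 0 (operand ≠ 0)
((((((((y → y) → z) → x) → y) → y) → not y) → z) → not z): 1 > 0, so result = 0
(((((((((y → y) → z) → x) → y) → y) → not y) → z) → not z) → x): 0 ≤ 0.96, so result = 1
((((((((((y → y) → z) → x) → y) → y) → not y) → z) → not z) → x) → x): 1 > 0.96, so result = 0.96
not y: Gödel ¬ of 0.65 = 0 (operand ≠ 0)
(((((((((((y → y) → z) → x) → y) → y) → not y) → z) → not z) → x) → x) → not y): 0.96 > 0, so result = 0

0.00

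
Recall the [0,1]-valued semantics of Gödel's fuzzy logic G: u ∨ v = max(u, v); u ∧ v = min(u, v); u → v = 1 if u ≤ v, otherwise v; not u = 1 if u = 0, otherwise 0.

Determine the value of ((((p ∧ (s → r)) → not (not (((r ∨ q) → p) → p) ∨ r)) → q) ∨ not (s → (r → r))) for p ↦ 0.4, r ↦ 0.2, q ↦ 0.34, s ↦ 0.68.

1.00

(s → r): 0.68 > 0.2, so result = 0.2
(p ∧ (s → r)) = min(0.4, 0.2) = 0.2
(r ∨ q) = max(0.2, 0.34) = 0.34
((r ∨ q) → p): 0.34 ≤ 0.4, so result = 1
(((r ∨ q) → p) → p): 1 > 0.4, so result = 0.4
not (((r ∨ q) → p) → p): Gödel ¬ of 0.4 = 0 (operand ≠ 0)
(not (((r ∨ q) → p) → p) ∨ r) = max(0, 0.2) = 0.2
not (not (((r ∨ q) → p) → p) ∨ r): Gödel ¬ of 0.2 = 0 (operand ≠ 0)
((p ∧ (s → r)) → not (not (((r ∨ q) → p) → p) ∨ r)): 0.2 > 0, so result = 0
(((p ∧ (s → r)) → not (not (((r ∨ q) → p) → p) ∨ r)) → q): 0 ≤ 0.34, so result = 1
(r → r): 0.2 ≤ 0.2, so result = 1
(s → (r → r)): 0.68 ≤ 1, so result = 1
not (s → (r → r)): Gödel ¬ of 1 = 0 (operand ≠ 0)
((((p ∧ (s → r)) → not (not (((r ∨ q) → p) → p) ∨ r)) → q) ∨ not (s → (r → r))) = max(1, 0) = 1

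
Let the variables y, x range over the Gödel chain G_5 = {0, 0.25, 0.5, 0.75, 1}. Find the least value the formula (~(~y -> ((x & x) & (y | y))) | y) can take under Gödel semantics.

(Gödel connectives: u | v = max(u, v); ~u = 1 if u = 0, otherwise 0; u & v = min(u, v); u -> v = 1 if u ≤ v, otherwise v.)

0.25

The minimum is attained at y = 0.25, x = 0:
  ~y: Gödel ¬ of 0.25 = 0 (operand ≠ 0)
  (x & x) = min(0, 0) = 0
  (y | y) = max(0.25, 0.25) = 0.25
  ((x & x) & (y | y)) = min(0, 0.25) = 0
  (~y -> ((x & x) & (y | y))): 0 ≤ 0, so result = 1
  ~(~y -> ((x & x) & (y | y))): Gödel ¬ of 1 = 0 (operand ≠ 0)
  (~(~y -> ((x & x) & (y | y))) | y) = max(0, 0.25) = 0.25
Checking all 25 assignments confirms none give a value below 0.25.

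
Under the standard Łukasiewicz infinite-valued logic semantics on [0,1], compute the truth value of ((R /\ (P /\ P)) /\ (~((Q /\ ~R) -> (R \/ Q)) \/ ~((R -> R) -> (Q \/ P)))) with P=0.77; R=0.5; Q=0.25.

(P /\ P) = min(0.77, 0.77) = 0.77
(R /\ (P /\ P)) = min(0.5, 0.77) = 0.5
~R: Łukasiewicz ¬ gives 1 − 0.5 = 0.5
(Q /\ ~R) = min(0.25, 0.5) = 0.25
(R \/ Q) = max(0.5, 0.25) = 0.5
((Q /\ ~R) -> (R \/ Q)): min(1, 1 − 0.25 + 0.5) = 1
~((Q /\ ~R) -> (R \/ Q)): Łukasiewicz ¬ gives 1 − 1 = 0
(R -> R): min(1, 1 − 0.5 + 0.5) = 1
(Q \/ P) = max(0.25, 0.77) = 0.77
((R -> R) -> (Q \/ P)): min(1, 1 − 1 + 0.77) = 0.77
~((R -> R) -> (Q \/ P)): Łukasiewicz ¬ gives 1 − 0.77 = 0.23
(~((Q /\ ~R) -> (R \/ Q)) \/ ~((R -> R) -> (Q \/ P))) = max(0, 0.23) = 0.23
((R /\ (P /\ P)) /\ (~((Q /\ ~R) -> (R \/ Q)) \/ ~((R -> R) -> (Q \/ P)))) = min(0.5, 0.23) = 0.23

0.23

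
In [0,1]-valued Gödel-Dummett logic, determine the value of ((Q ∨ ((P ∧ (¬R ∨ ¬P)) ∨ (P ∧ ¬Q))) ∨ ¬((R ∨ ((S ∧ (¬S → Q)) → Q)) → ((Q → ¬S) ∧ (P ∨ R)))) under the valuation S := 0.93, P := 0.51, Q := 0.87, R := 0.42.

1.00

¬R: Gödel ¬ of 0.42 = 0 (operand ≠ 0)
¬P: Gödel ¬ of 0.51 = 0 (operand ≠ 0)
(¬R ∨ ¬P) = max(0, 0) = 0
(P ∧ (¬R ∨ ¬P)) = min(0.51, 0) = 0
¬Q: Gödel ¬ of 0.87 = 0 (operand ≠ 0)
(P ∧ ¬Q) = min(0.51, 0) = 0
((P ∧ (¬R ∨ ¬P)) ∨ (P ∧ ¬Q)) = max(0, 0) = 0
(Q ∨ ((P ∧ (¬R ∨ ¬P)) ∨ (P ∧ ¬Q))) = max(0.87, 0) = 0.87
¬S: Gödel ¬ of 0.93 = 0 (operand ≠ 0)
(¬S → Q): 0 ≤ 0.87, so result = 1
(S ∧ (¬S → Q)) = min(0.93, 1) = 0.93
((S ∧ (¬S → Q)) → Q): 0.93 > 0.87, so result = 0.87
(R ∨ ((S ∧ (¬S → Q)) → Q)) = max(0.42, 0.87) = 0.87
¬S: Gödel ¬ of 0.93 = 0 (operand ≠ 0)
(Q → ¬S): 0.87 > 0, so result = 0
(P ∨ R) = max(0.51, 0.42) = 0.51
((Q → ¬S) ∧ (P ∨ R)) = min(0, 0.51) = 0
((R ∨ ((S ∧ (¬S → Q)) → Q)) → ((Q → ¬S) ∧ (P ∨ R))): 0.87 > 0, so result = 0
¬((R ∨ ((S ∧ (¬S → Q)) → Q)) → ((Q → ¬S) ∧ (P ∨ R))): Gödel ¬ of 0 = 1 (operand is 0)
((Q ∨ ((P ∧ (¬R ∨ ¬P)) ∨ (P ∧ ¬Q))) ∨ ¬((R ∨ ((S ∧ (¬S → Q)) → Q)) → ((Q → ¬S) ∧ (P ∨ R)))) = max(0.87, 1) = 1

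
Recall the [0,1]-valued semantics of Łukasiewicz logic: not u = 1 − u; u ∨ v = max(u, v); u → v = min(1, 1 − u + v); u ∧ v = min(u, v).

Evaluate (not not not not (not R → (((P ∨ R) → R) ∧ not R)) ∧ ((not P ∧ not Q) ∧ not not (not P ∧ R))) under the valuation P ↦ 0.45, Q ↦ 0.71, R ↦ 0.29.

0.29

not R: Łukasiewicz ¬ gives 1 − 0.29 = 0.71
(P ∨ R) = max(0.45, 0.29) = 0.45
((P ∨ R) → R): min(1, 1 − 0.45 + 0.29) = 0.84
not R: Łukasiewicz ¬ gives 1 − 0.29 = 0.71
(((P ∨ R) → R) ∧ not R) = min(0.84, 0.71) = 0.71
(not R → (((P ∨ R) → R) ∧ not R)): min(1, 1 − 0.71 + 0.71) = 1
not (not R → (((P ∨ R) → R) ∧ not R)): Łukasiewicz ¬ gives 1 − 1 = 0
not not (not R → (((P ∨ R) → R) ∧ not R)): Łukasiewicz ¬ gives 1 − 0 = 1
not not not (not R → (((P ∨ R) → R) ∧ not R)): Łukasiewicz ¬ gives 1 − 1 = 0
not not not not (not R → (((P ∨ R) → R) ∧ not R)): Łukasiewicz ¬ gives 1 − 0 = 1
not P: Łukasiewicz ¬ gives 1 − 0.45 = 0.55
not Q: Łukasiewicz ¬ gives 1 − 0.71 = 0.29
(not P ∧ not Q) = min(0.55, 0.29) = 0.29
not P: Łukasiewicz ¬ gives 1 − 0.45 = 0.55
(not P ∧ R) = min(0.55, 0.29) = 0.29
not (not P ∧ R): Łukasiewicz ¬ gives 1 − 0.29 = 0.71
not not (not P ∧ R): Łukasiewicz ¬ gives 1 − 0.71 = 0.29
((not P ∧ not Q) ∧ not not (not P ∧ R)) = min(0.29, 0.29) = 0.29
(not not not not (not R → (((P ∨ R) → R) ∧ not R)) ∧ ((not P ∧ not Q) ∧ not not (not P ∧ R))) = min(1, 0.29) = 0.29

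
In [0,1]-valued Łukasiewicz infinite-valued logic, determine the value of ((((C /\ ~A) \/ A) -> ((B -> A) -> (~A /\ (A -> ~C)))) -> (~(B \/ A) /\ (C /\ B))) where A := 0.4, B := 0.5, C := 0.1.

~A: Łukasiewicz ¬ gives 1 − 0.4 = 0.6
(C /\ ~A) = min(0.1, 0.6) = 0.1
((C /\ ~A) \/ A) = max(0.1, 0.4) = 0.4
(B -> A): min(1, 1 − 0.5 + 0.4) = 0.9
~A: Łukasiewicz ¬ gives 1 − 0.4 = 0.6
~C: Łukasiewicz ¬ gives 1 − 0.1 = 0.9
(A -> ~C): min(1, 1 − 0.4 + 0.9) = 1
(~A /\ (A -> ~C)) = min(0.6, 1) = 0.6
((B -> A) -> (~A /\ (A -> ~C))): min(1, 1 − 0.9 + 0.6) = 0.7
(((C /\ ~A) \/ A) -> ((B -> A) -> (~A /\ (A -> ~C)))): min(1, 1 − 0.4 + 0.7) = 1
(B \/ A) = max(0.5, 0.4) = 0.5
~(B \/ A): Łukasiewicz ¬ gives 1 − 0.5 = 0.5
(C /\ B) = min(0.1, 0.5) = 0.1
(~(B \/ A) /\ (C /\ B)) = min(0.5, 0.1) = 0.1
((((C /\ ~A) \/ A) -> ((B -> A) -> (~A /\ (A -> ~C)))) -> (~(B \/ A) /\ (C /\ B))): min(1, 1 − 1 + 0.1) = 0.1

0.10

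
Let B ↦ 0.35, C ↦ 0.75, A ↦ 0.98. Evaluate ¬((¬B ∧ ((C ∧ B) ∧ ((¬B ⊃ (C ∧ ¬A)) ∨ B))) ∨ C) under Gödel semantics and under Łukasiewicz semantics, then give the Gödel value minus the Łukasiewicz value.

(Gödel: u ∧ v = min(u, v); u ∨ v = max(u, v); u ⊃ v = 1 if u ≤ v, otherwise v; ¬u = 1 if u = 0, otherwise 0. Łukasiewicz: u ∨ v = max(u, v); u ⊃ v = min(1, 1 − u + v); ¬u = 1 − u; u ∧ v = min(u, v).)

Gödel evaluation:
  ¬B: Gödel ¬ of 0.35 = 0 (operand ≠ 0)
  (C ∧ B) = min(0.75, 0.35) = 0.35
  ¬B: Gödel ¬ of 0.35 = 0 (operand ≠ 0)
  ¬A: Gödel ¬ of 0.98 = 0 (operand ≠ 0)
  (C ∧ ¬A) = min(0.75, 0) = 0
  (¬B ⊃ (C ∧ ¬A)): 0 ≤ 0, so result = 1
  ((¬B ⊃ (C ∧ ¬A)) ∨ B) = max(1, 0.35) = 1
  ((C ∧ B) ∧ ((¬B ⊃ (C ∧ ¬A)) ∨ B)) = min(0.35, 1) = 0.35
  (¬B ∧ ((C ∧ B) ∧ ((¬B ⊃ (C ∧ ¬A)) ∨ B))) = min(0, 0.35) = 0
  ((¬B ∧ ((C ∧ B) ∧ ((¬B ⊃ (C ∧ ¬A)) ∨ B))) ∨ C) = max(0, 0.75) = 0.75
  ¬((¬B ∧ ((C ∧ B) ∧ ((¬B ⊃ (C ∧ ¬A)) ∨ B))) ∨ C): Gödel ¬ of 0.75 = 0 (operand ≠ 0)
  Gödel value = 0
Łukasiewicz evaluation:
  ¬B: Łukasiewicz ¬ gives 1 − 0.35 = 0.65
  (C ∧ B) = min(0.75, 0.35) = 0.35
  ¬B: Łukasiewicz ¬ gives 1 − 0.35 = 0.65
  ¬A: Łukasiewicz ¬ gives 1 − 0.98 = 0.02
  (C ∧ ¬A) = min(0.75, 0.02) = 0.02
  (¬B ⊃ (C ∧ ¬A)): min(1, 1 − 0.65 + 0.02) = 0.37
  ((¬B ⊃ (C ∧ ¬A)) ∨ B) = max(0.37, 0.35) = 0.37
  ((C ∧ B) ∧ ((¬B ⊃ (C ∧ ¬A)) ∨ B)) = min(0.35, 0.37) = 0.35
  (¬B ∧ ((C ∧ B) ∧ ((¬B ⊃ (C ∧ ¬A)) ∨ B))) = min(0.65, 0.35) = 0.35
  ((¬B ∧ ((C ∧ B) ∧ ((¬B ⊃ (C ∧ ¬A)) ∨ B))) ∨ C) = max(0.35, 0.75) = 0.75
  ¬((¬B ∧ ((C ∧ B) ∧ ((¬B ⊃ (C ∧ ¬A)) ∨ B))) ∨ C): Łukasiewicz ¬ gives 1 − 0.75 = 0.25
  Łukasiewicz value = 0.25
Difference: 0 − 0.25 = -0.25

-0.25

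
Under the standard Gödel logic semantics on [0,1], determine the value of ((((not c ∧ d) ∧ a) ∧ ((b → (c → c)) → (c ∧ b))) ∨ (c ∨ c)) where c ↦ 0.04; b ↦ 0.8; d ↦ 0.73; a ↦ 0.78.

0.04

not c: Gödel ¬ of 0.04 = 0 (operand ≠ 0)
(not c ∧ d) = min(0, 0.73) = 0
((not c ∧ d) ∧ a) = min(0, 0.78) = 0
(c → c): 0.04 ≤ 0.04, so result = 1
(b → (c → c)): 0.8 ≤ 1, so result = 1
(c ∧ b) = min(0.04, 0.8) = 0.04
((b → (c → c)) → (c ∧ b)): 1 > 0.04, so result = 0.04
(((not c ∧ d) ∧ a) ∧ ((b → (c → c)) → (c ∧ b))) = min(0, 0.04) = 0
(c ∨ c) = max(0.04, 0.04) = 0.04
((((not c ∧ d) ∧ a) ∧ ((b → (c → c)) → (c ∧ b))) ∨ (c ∨ c)) = max(0, 0.04) = 0.04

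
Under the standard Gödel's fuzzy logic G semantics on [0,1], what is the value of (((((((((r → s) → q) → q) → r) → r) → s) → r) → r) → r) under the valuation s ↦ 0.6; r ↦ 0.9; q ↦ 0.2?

1.00

(r → s): 0.9 > 0.6, so result = 0.6
((r → s) → q): 0.6 > 0.2, so result = 0.2
(((r → s) → q) → q): 0.2 ≤ 0.2, so result = 1
((((r → s) → q) → q) → r): 1 > 0.9, so result = 0.9
(((((r → s) → q) → q) → r) → r): 0.9 ≤ 0.9, so result = 1
((((((r → s) → q) → q) → r) → r) → s): 1 > 0.6, so result = 0.6
(((((((r → s) → q) → q) → r) → r) → s) → r): 0.6 ≤ 0.9, so result = 1
((((((((r → s) → q) → q) → r) → r) → s) → r) → r): 1 > 0.9, so result = 0.9
(((((((((r → s) → q) → q) → r) → r) → s) → r) → r) → r): 0.9 ≤ 0.9, so result = 1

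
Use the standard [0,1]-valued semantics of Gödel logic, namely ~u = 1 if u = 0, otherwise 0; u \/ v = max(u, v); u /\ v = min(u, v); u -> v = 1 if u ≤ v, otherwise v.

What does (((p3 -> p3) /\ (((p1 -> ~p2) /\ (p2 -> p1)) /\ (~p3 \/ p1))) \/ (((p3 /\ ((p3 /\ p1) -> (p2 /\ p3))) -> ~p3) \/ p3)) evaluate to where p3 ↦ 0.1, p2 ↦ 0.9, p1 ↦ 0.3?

0.10

(p3 -> p3): 0.1 ≤ 0.1, so result = 1
~p2: Gödel ¬ of 0.9 = 0 (operand ≠ 0)
(p1 -> ~p2): 0.3 > 0, so result = 0
(p2 -> p1): 0.9 > 0.3, so result = 0.3
((p1 -> ~p2) /\ (p2 -> p1)) = min(0, 0.3) = 0
~p3: Gödel ¬ of 0.1 = 0 (operand ≠ 0)
(~p3 \/ p1) = max(0, 0.3) = 0.3
(((p1 -> ~p2) /\ (p2 -> p1)) /\ (~p3 \/ p1)) = min(0, 0.3) = 0
((p3 -> p3) /\ (((p1 -> ~p2) /\ (p2 -> p1)) /\ (~p3 \/ p1))) = min(1, 0) = 0
(p3 /\ p1) = min(0.1, 0.3) = 0.1
(p2 /\ p3) = min(0.9, 0.1) = 0.1
((p3 /\ p1) -> (p2 /\ p3)): 0.1 ≤ 0.1, so result = 1
(p3 /\ ((p3 /\ p1) -> (p2 /\ p3))) = min(0.1, 1) = 0.1
~p3: Gödel ¬ of 0.1 = 0 (operand ≠ 0)
((p3 /\ ((p3 /\ p1) -> (p2 /\ p3))) -> ~p3): 0.1 > 0, so result = 0
(((p3 /\ ((p3 /\ p1) -> (p2 /\ p3))) -> ~p3) \/ p3) = max(0, 0.1) = 0.1
(((p3 -> p3) /\ (((p1 -> ~p2) /\ (p2 -> p1)) /\ (~p3 \/ p1))) \/ (((p3 /\ ((p3 /\ p1) -> (p2 /\ p3))) -> ~p3) \/ p3)) = max(0, 0.1) = 0.1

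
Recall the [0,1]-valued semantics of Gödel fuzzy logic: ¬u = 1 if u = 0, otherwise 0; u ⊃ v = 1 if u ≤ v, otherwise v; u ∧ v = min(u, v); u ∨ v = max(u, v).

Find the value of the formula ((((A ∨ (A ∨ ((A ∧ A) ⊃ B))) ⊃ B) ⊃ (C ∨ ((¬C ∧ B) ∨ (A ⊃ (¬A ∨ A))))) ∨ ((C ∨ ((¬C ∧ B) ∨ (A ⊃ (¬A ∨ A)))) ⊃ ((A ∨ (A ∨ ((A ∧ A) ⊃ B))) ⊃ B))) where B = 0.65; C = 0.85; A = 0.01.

(A ∧ A) = min(0.01, 0.01) = 0.01
((A ∧ A) ⊃ B): 0.01 ≤ 0.65, so result = 1
(A ∨ ((A ∧ A) ⊃ B)) = max(0.01, 1) = 1
(A ∨ (A ∨ ((A ∧ A) ⊃ B))) = max(0.01, 1) = 1
((A ∨ (A ∨ ((A ∧ A) ⊃ B))) ⊃ B): 1 > 0.65, so result = 0.65
¬C: Gödel ¬ of 0.85 = 0 (operand ≠ 0)
(¬C ∧ B) = min(0, 0.65) = 0
¬A: Gödel ¬ of 0.01 = 0 (operand ≠ 0)
(¬A ∨ A) = max(0, 0.01) = 0.01
(A ⊃ (¬A ∨ A)): 0.01 ≤ 0.01, so result = 1
((¬C ∧ B) ∨ (A ⊃ (¬A ∨ A))) = max(0, 1) = 1
(C ∨ ((¬C ∧ B) ∨ (A ⊃ (¬A ∨ A)))) = max(0.85, 1) = 1
(((A ∨ (A ∨ ((A ∧ A) ⊃ B))) ⊃ B) ⊃ (C ∨ ((¬C ∧ B) ∨ (A ⊃ (¬A ∨ A))))): 0.65 ≤ 1, so result = 1
¬C: Gödel ¬ of 0.85 = 0 (operand ≠ 0)
(¬C ∧ B) = min(0, 0.65) = 0
¬A: Gödel ¬ of 0.01 = 0 (operand ≠ 0)
(¬A ∨ A) = max(0, 0.01) = 0.01
(A ⊃ (¬A ∨ A)): 0.01 ≤ 0.01, so result = 1
((¬C ∧ B) ∨ (A ⊃ (¬A ∨ A))) = max(0, 1) = 1
(C ∨ ((¬C ∧ B) ∨ (A ⊃ (¬A ∨ A)))) = max(0.85, 1) = 1
(A ∧ A) = min(0.01, 0.01) = 0.01
((A ∧ A) ⊃ B): 0.01 ≤ 0.65, so result = 1
(A ∨ ((A ∧ A) ⊃ B)) = max(0.01, 1) = 1
(A ∨ (A ∨ ((A ∧ A) ⊃ B))) = max(0.01, 1) = 1
((A ∨ (A ∨ ((A ∧ A) ⊃ B))) ⊃ B): 1 > 0.65, so result = 0.65
((C ∨ ((¬C ∧ B) ∨ (A ⊃ (¬A ∨ A)))) ⊃ ((A ∨ (A ∨ ((A ∧ A) ⊃ B))) ⊃ B)): 1 > 0.65, so result = 0.65
((((A ∨ (A ∨ ((A ∧ A) ⊃ B))) ⊃ B) ⊃ (C ∨ ((¬C ∧ B) ∨ (A ⊃ (¬A ∨ A))))) ∨ ((C ∨ ((¬C ∧ B) ∨ (A ⊃ (¬A ∨ A)))) ⊃ ((A ∨ (A ∨ ((A ∧ A) ⊃ B))) ⊃ B))) = max(1, 0.65) = 1

1.00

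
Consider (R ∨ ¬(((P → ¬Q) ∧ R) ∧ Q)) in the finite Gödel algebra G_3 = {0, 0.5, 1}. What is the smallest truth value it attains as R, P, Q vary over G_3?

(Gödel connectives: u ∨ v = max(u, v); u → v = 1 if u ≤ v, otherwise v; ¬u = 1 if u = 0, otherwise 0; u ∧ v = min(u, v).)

0.50

The minimum is attained at R = 0.5, P = 0, Q = 0.5:
  ¬Q: Gödel ¬ of 0.5 = 0 (operand ≠ 0)
  (P → ¬Q): 0 ≤ 0, so result = 1
  ((P → ¬Q) ∧ R) = min(1, 0.5) = 0.5
  (((P → ¬Q) ∧ R) ∧ Q) = min(0.5, 0.5) = 0.5
  ¬(((P → ¬Q) ∧ R) ∧ Q): Gödel ¬ of 0.5 = 0 (operand ≠ 0)
  (R ∨ ¬(((P → ¬Q) ∧ R) ∧ Q)) = max(0.5, 0) = 0.5
Checking all 27 assignments confirms none give a value below 0.50.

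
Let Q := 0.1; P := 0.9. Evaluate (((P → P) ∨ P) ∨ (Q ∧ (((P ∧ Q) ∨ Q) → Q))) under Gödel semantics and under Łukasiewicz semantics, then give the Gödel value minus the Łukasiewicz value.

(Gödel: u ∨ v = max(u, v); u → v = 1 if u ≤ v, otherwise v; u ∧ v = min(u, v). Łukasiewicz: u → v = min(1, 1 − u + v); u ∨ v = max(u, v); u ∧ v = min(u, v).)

Gödel evaluation:
  (P → P): 0.9 ≤ 0.9, so result = 1
  ((P → P) ∨ P) = max(1, 0.9) = 1
  (P ∧ Q) = min(0.9, 0.1) = 0.1
  ((P ∧ Q) ∨ Q) = max(0.1, 0.1) = 0.1
  (((P ∧ Q) ∨ Q) → Q): 0.1 ≤ 0.1, so result = 1
  (Q ∧ (((P ∧ Q) ∨ Q) → Q)) = min(0.1, 1) = 0.1
  (((P → P) ∨ P) ∨ (Q ∧ (((P ∧ Q) ∨ Q) → Q))) = max(1, 0.1) = 1
  Gödel value = 1
Łukasiewicz evaluation:
  (P → P): min(1, 1 − 0.9 + 0.9) = 1
  ((P → P) ∨ P) = max(1, 0.9) = 1
  (P ∧ Q) = min(0.9, 0.1) = 0.1
  ((P ∧ Q) ∨ Q) = max(0.1, 0.1) = 0.1
  (((P ∧ Q) ∨ Q) → Q): min(1, 1 − 0.1 + 0.1) = 1
  (Q ∧ (((P ∧ Q) ∨ Q) → Q)) = min(0.1, 1) = 0.1
  (((P → P) ∨ P) ∨ (Q ∧ (((P ∧ Q) ∨ Q) → Q))) = max(1, 0.1) = 1
  Łukasiewicz value = 1
Difference: 1 − 1 = 0.00

0.00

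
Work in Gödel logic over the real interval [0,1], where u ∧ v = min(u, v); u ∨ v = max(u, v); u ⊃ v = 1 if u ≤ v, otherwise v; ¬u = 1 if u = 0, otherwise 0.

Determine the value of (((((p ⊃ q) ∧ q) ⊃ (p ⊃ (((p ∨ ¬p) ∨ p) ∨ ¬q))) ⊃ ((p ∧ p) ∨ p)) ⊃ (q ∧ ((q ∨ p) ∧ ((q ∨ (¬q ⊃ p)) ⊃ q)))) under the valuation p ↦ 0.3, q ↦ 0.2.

(p ⊃ q): 0.3 > 0.2, so result = 0.2
((p ⊃ q) ∧ q) = min(0.2, 0.2) = 0.2
¬p: Gödel ¬ of 0.3 = 0 (operand ≠ 0)
(p ∨ ¬p) = max(0.3, 0) = 0.3
((p ∨ ¬p) ∨ p) = max(0.3, 0.3) = 0.3
¬q: Gödel ¬ of 0.2 = 0 (operand ≠ 0)
(((p ∨ ¬p) ∨ p) ∨ ¬q) = max(0.3, 0) = 0.3
(p ⊃ (((p ∨ ¬p) ∨ p) ∨ ¬q)): 0.3 ≤ 0.3, so result = 1
(((p ⊃ q) ∧ q) ⊃ (p ⊃ (((p ∨ ¬p) ∨ p) ∨ ¬q))): 0.2 ≤ 1, so result = 1
(p ∧ p) = min(0.3, 0.3) = 0.3
((p ∧ p) ∨ p) = max(0.3, 0.3) = 0.3
((((p ⊃ q) ∧ q) ⊃ (p ⊃ (((p ∨ ¬p) ∨ p) ∨ ¬q))) ⊃ ((p ∧ p) ∨ p)): 1 > 0.3, so result = 0.3
(q ∨ p) = max(0.2, 0.3) = 0.3
¬q: Gödel ¬ of 0.2 = 0 (operand ≠ 0)
(¬q ⊃ p): 0 ≤ 0.3, so result = 1
(q ∨ (¬q ⊃ p)) = max(0.2, 1) = 1
((q ∨ (¬q ⊃ p)) ⊃ q): 1 > 0.2, so result = 0.2
((q ∨ p) ∧ ((q ∨ (¬q ⊃ p)) ⊃ q)) = min(0.3, 0.2) = 0.2
(q ∧ ((q ∨ p) ∧ ((q ∨ (¬q ⊃ p)) ⊃ q))) = min(0.2, 0.2) = 0.2
(((((p ⊃ q) ∧ q) ⊃ (p ⊃ (((p ∨ ¬p) ∨ p) ∨ ¬q))) ⊃ ((p ∧ p) ∨ p)) ⊃ (q ∧ ((q ∨ p) ∧ ((q ∨ (¬q ⊃ p)) ⊃ q)))): 0.3 > 0.2, so result = 0.2

0.20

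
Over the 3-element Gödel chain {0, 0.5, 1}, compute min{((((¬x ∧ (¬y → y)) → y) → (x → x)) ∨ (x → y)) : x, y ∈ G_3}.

1.00

Every assignment gives 1. For instance at x = 0, y = 0:
  ¬x: Gödel ¬ of 0 = 1 (operand is 0)
  ¬y: Gödel ¬ of 0 = 1 (operand is 0)
  (¬y → y): 1 > 0, so result = 0
  (¬x ∧ (¬y → y)) = min(1, 0) = 0
  ((¬x ∧ (¬y → y)) → y): 0 ≤ 0, so result = 1
  (x → x): 0 ≤ 0, so result = 1
  (((¬x ∧ (¬y → y)) → y) → (x → x)): 1 ≤ 1, so result = 1
  (x → y): 0 ≤ 0, so result = 1
  ((((¬x ∧ (¬y → y)) → y) → (x → x)) ∨ (x → y)) = max(1, 1) = 1
All 9 assignments give value 1 — the formula is a G_3-tautology.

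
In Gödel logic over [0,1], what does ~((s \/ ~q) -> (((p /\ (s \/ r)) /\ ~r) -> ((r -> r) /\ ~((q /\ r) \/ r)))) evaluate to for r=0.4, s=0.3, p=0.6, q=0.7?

0.00

~q: Gödel ¬ of 0.7 = 0 (operand ≠ 0)
(s \/ ~q) = max(0.3, 0) = 0.3
(s \/ r) = max(0.3, 0.4) = 0.4
(p /\ (s \/ r)) = min(0.6, 0.4) = 0.4
~r: Gödel ¬ of 0.4 = 0 (operand ≠ 0)
((p /\ (s \/ r)) /\ ~r) = min(0.4, 0) = 0
(r -> r): 0.4 ≤ 0.4, so result = 1
(q /\ r) = min(0.7, 0.4) = 0.4
((q /\ r) \/ r) = max(0.4, 0.4) = 0.4
~((q /\ r) \/ r): Gödel ¬ of 0.4 = 0 (operand ≠ 0)
((r -> r) /\ ~((q /\ r) \/ r)) = min(1, 0) = 0
(((p /\ (s \/ r)) /\ ~r) -> ((r -> r) /\ ~((q /\ r) \/ r))): 0 ≤ 0, so result = 1
((s \/ ~q) -> (((p /\ (s \/ r)) /\ ~r) -> ((r -> r) /\ ~((q /\ r) \/ r)))): 0.3 ≤ 1, so result = 1
~((s \/ ~q) -> (((p /\ (s \/ r)) /\ ~r) -> ((r -> r) /\ ~((q /\ r) \/ r)))): Gödel ¬ of 1 = 0 (operand ≠ 0)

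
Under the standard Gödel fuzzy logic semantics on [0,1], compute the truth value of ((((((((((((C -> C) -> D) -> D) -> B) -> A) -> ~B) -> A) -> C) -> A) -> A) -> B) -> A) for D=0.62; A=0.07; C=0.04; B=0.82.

0.07

(C -> C): 0.04 ≤ 0.04, so result = 1
((C -> C) -> D): 1 > 0.62, so result = 0.62
(((C -> C) -> D) -> D): 0.62 ≤ 0.62, so result = 1
((((C -> C) -> D) -> D) -> B): 1 > 0.82, so result = 0.82
(((((C -> C) -> D) -> D) -> B) -> A): 0.82 > 0.07, so result = 0.07
~B: Gödel ¬ of 0.82 = 0 (operand ≠ 0)
((((((C -> C) -> D) -> D) -> B) -> A) -> ~B): 0.07 > 0, so result = 0
(((((((C -> C) -> D) -> D) -> B) -> A) -> ~B) -> A): 0 ≤ 0.07, so result = 1
((((((((C -> C) -> D) -> D) -> B) -> A) -> ~B) -> A) -> C): 1 > 0.04, so result = 0.04
(((((((((C -> C) -> D) -> D) -> B) -> A) -> ~B) -> A) -> C) -> A): 0.04 ≤ 0.07, so result = 1
((((((((((C -> C) -> D) -> D) -> B) -> A) -> ~B) -> A) -> C) -> A) -> A): 1 > 0.07, so result = 0.07
(((((((((((C -> C) -> D) -> D) -> B) -> A) -> ~B) -> A) -> C) -> A) -> A) -> B): 0.07 ≤ 0.82, so result = 1
((((((((((((C -> C) -> D) -> D) -> B) -> A) -> ~B) -> A) -> C) -> A) -> A) -> B) -> A): 1 > 0.07, so result = 0.07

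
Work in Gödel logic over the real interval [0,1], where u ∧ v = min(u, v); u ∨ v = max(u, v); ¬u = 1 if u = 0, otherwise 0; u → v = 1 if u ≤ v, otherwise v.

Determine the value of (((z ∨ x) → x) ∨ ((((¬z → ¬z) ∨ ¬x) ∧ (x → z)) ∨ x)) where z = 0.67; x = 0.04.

(z ∨ x) = max(0.67, 0.04) = 0.67
((z ∨ x) → x): 0.67 > 0.04, so result = 0.04
¬z: Gödel ¬ of 0.67 = 0 (operand ≠ 0)
¬z: Gödel ¬ of 0.67 = 0 (operand ≠ 0)
(¬z → ¬z): 0 ≤ 0, so result = 1
¬x: Gödel ¬ of 0.04 = 0 (operand ≠ 0)
((¬z → ¬z) ∨ ¬x) = max(1, 0) = 1
(x → z): 0.04 ≤ 0.67, so result = 1
(((¬z → ¬z) ∨ ¬x) ∧ (x → z)) = min(1, 1) = 1
((((¬z → ¬z) ∨ ¬x) ∧ (x → z)) ∨ x) = max(1, 0.04) = 1
(((z ∨ x) → x) ∨ ((((¬z → ¬z) ∨ ¬x) ∧ (x → z)) ∨ x)) = max(0.04, 1) = 1

1.00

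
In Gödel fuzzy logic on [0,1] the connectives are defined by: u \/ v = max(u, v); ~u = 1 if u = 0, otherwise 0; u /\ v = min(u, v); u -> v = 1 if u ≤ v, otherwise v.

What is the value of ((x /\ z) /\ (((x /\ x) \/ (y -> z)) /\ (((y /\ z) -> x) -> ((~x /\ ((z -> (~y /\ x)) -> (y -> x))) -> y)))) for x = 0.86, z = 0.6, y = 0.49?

(x /\ z) = min(0.86, 0.6) = 0.6
(x /\ x) = min(0.86, 0.86) = 0.86
(y -> z): 0.49 ≤ 0.6, so result = 1
((x /\ x) \/ (y -> z)) = max(0.86, 1) = 1
(y /\ z) = min(0.49, 0.6) = 0.49
((y /\ z) -> x): 0.49 ≤ 0.86, so result = 1
~x: Gödel ¬ of 0.86 = 0 (operand ≠ 0)
~y: Gödel ¬ of 0.49 = 0 (operand ≠ 0)
(~y /\ x) = min(0, 0.86) = 0
(z -> (~y /\ x)): 0.6 > 0, so result = 0
(y -> x): 0.49 ≤ 0.86, so result = 1
((z -> (~y /\ x)) -> (y -> x)): 0 ≤ 1, so result = 1
(~x /\ ((z -> (~y /\ x)) -> (y -> x))) = min(0, 1) = 0
((~x /\ ((z -> (~y /\ x)) -> (y -> x))) -> y): 0 ≤ 0.49, so result = 1
(((y /\ z) -> x) -> ((~x /\ ((z -> (~y /\ x)) -> (y -> x))) -> y)): 1 ≤ 1, so result = 1
(((x /\ x) \/ (y -> z)) /\ (((y /\ z) -> x) -> ((~x /\ ((z -> (~y /\ x)) -> (y -> x))) -> y))) = min(1, 1) = 1
((x /\ z) /\ (((x /\ x) \/ (y -> z)) /\ (((y /\ z) -> x) -> ((~x /\ ((z -> (~y /\ x)) -> (y -> x))) -> y)))) = min(0.6, 1) = 0.6

0.60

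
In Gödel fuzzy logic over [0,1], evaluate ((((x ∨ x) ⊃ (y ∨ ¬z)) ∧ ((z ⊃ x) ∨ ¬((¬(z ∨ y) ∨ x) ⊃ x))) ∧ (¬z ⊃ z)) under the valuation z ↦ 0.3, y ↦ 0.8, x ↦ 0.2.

(x ∨ x) = max(0.2, 0.2) = 0.2
¬z: Gödel ¬ of 0.3 = 0 (operand ≠ 0)
(y ∨ ¬z) = max(0.8, 0) = 0.8
((x ∨ x) ⊃ (y ∨ ¬z)): 0.2 ≤ 0.8, so result = 1
(z ⊃ x): 0.3 > 0.2, so result = 0.2
(z ∨ y) = max(0.3, 0.8) = 0.8
¬(z ∨ y): Gödel ¬ of 0.8 = 0 (operand ≠ 0)
(¬(z ∨ y) ∨ x) = max(0, 0.2) = 0.2
((¬(z ∨ y) ∨ x) ⊃ x): 0.2 ≤ 0.2, so result = 1
¬((¬(z ∨ y) ∨ x) ⊃ x): Gödel ¬ of 1 = 0 (operand ≠ 0)
((z ⊃ x) ∨ ¬((¬(z ∨ y) ∨ x) ⊃ x)) = max(0.2, 0) = 0.2
(((x ∨ x) ⊃ (y ∨ ¬z)) ∧ ((z ⊃ x) ∨ ¬((¬(z ∨ y) ∨ x) ⊃ x))) = min(1, 0.2) = 0.2
¬z: Gödel ¬ of 0.3 = 0 (operand ≠ 0)
(¬z ⊃ z): 0 ≤ 0.3, so result = 1
((((x ∨ x) ⊃ (y ∨ ¬z)) ∧ ((z ⊃ x) ∨ ¬((¬(z ∨ y) ∨ x) ⊃ x))) ∧ (¬z ⊃ z)) = min(0.2, 1) = 0.2

0.20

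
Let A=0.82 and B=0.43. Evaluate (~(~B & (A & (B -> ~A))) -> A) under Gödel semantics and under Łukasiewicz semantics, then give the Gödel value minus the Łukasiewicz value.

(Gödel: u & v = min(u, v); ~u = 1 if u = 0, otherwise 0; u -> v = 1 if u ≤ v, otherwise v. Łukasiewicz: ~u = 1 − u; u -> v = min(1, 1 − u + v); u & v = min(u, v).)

-0.18

Gödel evaluation:
  ~B: Gödel ¬ of 0.43 = 0 (operand ≠ 0)
  ~A: Gödel ¬ of 0.82 = 0 (operand ≠ 0)
  (B -> ~A): 0.43 > 0, so result = 0
  (A & (B -> ~A)) = min(0.82, 0) = 0
  (~B & (A & (B -> ~A))) = min(0, 0) = 0
  ~(~B & (A & (B -> ~A))): Gödel ¬ of 0 = 1 (operand is 0)
  (~(~B & (A & (B -> ~A))) -> A): 1 > 0.82, so result = 0.82
  Gödel value = 0.82
Łukasiewicz evaluation:
  ~B: Łukasiewicz ¬ gives 1 − 0.43 = 0.57
  ~A: Łukasiewicz ¬ gives 1 − 0.82 = 0.18
  (B -> ~A): min(1, 1 − 0.43 + 0.18) = 0.75
  (A & (B -> ~A)) = min(0.82, 0.75) = 0.75
  (~B & (A & (B -> ~A))) = min(0.57, 0.75) = 0.57
  ~(~B & (A & (B -> ~A))): Łukasiewicz ¬ gives 1 − 0.57 = 0.43
  (~(~B & (A & (B -> ~A))) -> A): min(1, 1 − 0.43 + 0.82) = 1
  Łukasiewicz value = 1
Difference: 0.82 − 1 = -0.18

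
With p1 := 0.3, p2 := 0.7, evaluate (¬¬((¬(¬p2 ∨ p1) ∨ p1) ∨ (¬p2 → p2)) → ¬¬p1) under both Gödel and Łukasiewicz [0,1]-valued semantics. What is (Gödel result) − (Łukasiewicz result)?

Gödel evaluation:
  ¬p2: Gödel ¬ of 0.7 = 0 (operand ≠ 0)
  (¬p2 ∨ p1) = max(0, 0.3) = 0.3
  ¬(¬p2 ∨ p1): Gödel ¬ of 0.3 = 0 (operand ≠ 0)
  (¬(¬p2 ∨ p1) ∨ p1) = max(0, 0.3) = 0.3
  ¬p2: Gödel ¬ of 0.7 = 0 (operand ≠ 0)
  (¬p2 → p2): 0 ≤ 0.7, so result = 1
  ((¬(¬p2 ∨ p1) ∨ p1) ∨ (¬p2 → p2)) = max(0.3, 1) = 1
  ¬((¬(¬p2 ∨ p1) ∨ p1) ∨ (¬p2 → p2)): Gödel ¬ of 1 = 0 (operand ≠ 0)
  ¬¬((¬(¬p2 ∨ p1) ∨ p1) ∨ (¬p2 → p2)): Gödel ¬ of 0 = 1 (operand is 0)
  ¬p1: Gödel ¬ of 0.3 = 0 (operand ≠ 0)
  ¬¬p1: Gödel ¬ of 0 = 1 (operand is 0)
  (¬¬((¬(¬p2 ∨ p1) ∨ p1) ∨ (¬p2 → p2)) → ¬¬p1): 1 ≤ 1, so result = 1
  Gödel value = 1
Łukasiewicz evaluation:
  ¬p2: Łukasiewicz ¬ gives 1 − 0.7 = 0.3
  (¬p2 ∨ p1) = max(0.3, 0.3) = 0.3
  ¬(¬p2 ∨ p1): Łukasiewicz ¬ gives 1 − 0.3 = 0.7
  (¬(¬p2 ∨ p1) ∨ p1) = max(0.7, 0.3) = 0.7
  ¬p2: Łukasiewicz ¬ gives 1 − 0.7 = 0.3
  (¬p2 → p2): min(1, 1 − 0.3 + 0.7) = 1
  ((¬(¬p2 ∨ p1) ∨ p1) ∨ (¬p2 → p2)) = max(0.7, 1) = 1
  ¬((¬(¬p2 ∨ p1) ∨ p1) ∨ (¬p2 → p2)): Łukasiewicz ¬ gives 1 − 1 = 0
  ¬¬((¬(¬p2 ∨ p1) ∨ p1) ∨ (¬p2 → p2)): Łukasiewicz ¬ gives 1 − 0 = 1
  ¬p1: Łukasiewicz ¬ gives 1 − 0.3 = 0.7
  ¬¬p1: Łukasiewicz ¬ gives 1 − 0.7 = 0.3
  (¬¬((¬(¬p2 ∨ p1) ∨ p1) ∨ (¬p2 → p2)) → ¬¬p1): min(1, 1 − 1 + 0.3) = 0.3
  Łukasiewicz value = 0.3
Difference: 1 − 0.3 = 0.70

0.70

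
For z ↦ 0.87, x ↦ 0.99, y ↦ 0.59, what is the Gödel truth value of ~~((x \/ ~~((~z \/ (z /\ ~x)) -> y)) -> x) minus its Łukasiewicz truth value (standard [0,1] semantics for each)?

0.01

Gödel evaluation:
  ~z: Gödel ¬ of 0.87 = 0 (operand ≠ 0)
  ~x: Gödel ¬ of 0.99 = 0 (operand ≠ 0)
  (z /\ ~x) = min(0.87, 0) = 0
  (~z \/ (z /\ ~x)) = max(0, 0) = 0
  ((~z \/ (z /\ ~x)) -> y): 0 ≤ 0.59, so result = 1
  ~((~z \/ (z /\ ~x)) -> y): Gödel ¬ of 1 = 0 (operand ≠ 0)
  ~~((~z \/ (z /\ ~x)) -> y): Gödel ¬ of 0 = 1 (operand is 0)
  (x \/ ~~((~z \/ (z /\ ~x)) -> y)) = max(0.99, 1) = 1
  ((x \/ ~~((~z \/ (z /\ ~x)) -> y)) -> x): 1 > 0.99, so result = 0.99
  ~((x \/ ~~((~z \/ (z /\ ~x)) -> y)) -> x): Gödel ¬ of 0.99 = 0 (operand ≠ 0)
  ~~((x \/ ~~((~z \/ (z /\ ~x)) -> y)) -> x): Gödel ¬ of 0 = 1 (operand is 0)
  Gödel value = 1
Łukasiewicz evaluation:
  ~z: Łukasiewicz ¬ gives 1 − 0.87 = 0.13
  ~x: Łukasiewicz ¬ gives 1 − 0.99 = 0.01
  (z /\ ~x) = min(0.87, 0.01) = 0.01
  (~z \/ (z /\ ~x)) = max(0.13, 0.01) = 0.13
  ((~z \/ (z /\ ~x)) -> y): min(1, 1 − 0.13 + 0.59) = 1
  ~((~z \/ (z /\ ~x)) -> y): Łukasiewicz ¬ gives 1 − 1 = 0
  ~~((~z \/ (z /\ ~x)) -> y): Łukasiewicz ¬ gives 1 − 0 = 1
  (x \/ ~~((~z \/ (z /\ ~x)) -> y)) = max(0.99, 1) = 1
  ((x \/ ~~((~z \/ (z /\ ~x)) -> y)) -> x): min(1, 1 − 1 + 0.99) = 0.99
  ~((x \/ ~~((~z \/ (z /\ ~x)) -> y)) -> x): Łukasiewicz ¬ gives 1 − 0.99 = 0.01
  ~~((x \/ ~~((~z \/ (z /\ ~x)) -> y)) -> x): Łukasiewicz ¬ gives 1 − 0.01 = 0.99
  Łukasiewicz value = 0.99
Difference: 1 − 0.99 = 0.01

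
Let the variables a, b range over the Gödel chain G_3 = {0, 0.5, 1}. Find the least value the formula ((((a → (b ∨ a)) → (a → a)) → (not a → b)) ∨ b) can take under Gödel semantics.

0.00

The minimum is attained at a = 0, b = 0:
  (b ∨ a) = max(0, 0) = 0
  (a → (b ∨ a)): 0 ≤ 0, so result = 1
  (a → a): 0 ≤ 0, so result = 1
  ((a → (b ∨ a)) → (a → a)): 1 ≤ 1, so result = 1
  not a: Gödel ¬ of 0 = 1 (operand is 0)
  (not a → b): 1 > 0, so result = 0
  (((a → (b ∨ a)) → (a → a)) → (not a → b)): 1 > 0, so result = 0
  ((((a → (b ∨ a)) → (a → a)) → (not a → b)) ∨ b) = max(0, 0) = 0
Checking all 9 assignments confirms none give a value below 0.00.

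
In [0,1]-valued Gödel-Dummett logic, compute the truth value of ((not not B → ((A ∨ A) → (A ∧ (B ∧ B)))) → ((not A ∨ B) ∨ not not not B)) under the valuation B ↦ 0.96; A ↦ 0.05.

0.96

not B: Gödel ¬ of 0.96 = 0 (operand ≠ 0)
not not B: Gödel ¬ of 0 = 1 (operand is 0)
(A ∨ A) = max(0.05, 0.05) = 0.05
(B ∧ B) = min(0.96, 0.96) = 0.96
(A ∧ (B ∧ B)) = min(0.05, 0.96) = 0.05
((A ∨ A) → (A ∧ (B ∧ B))): 0.05 ≤ 0.05, so result = 1
(not not B → ((A ∨ A) → (A ∧ (B ∧ B)))): 1 ≤ 1, so result = 1
not A: Gödel ¬ of 0.05 = 0 (operand ≠ 0)
(not A ∨ B) = max(0, 0.96) = 0.96
not B: Gödel ¬ of 0.96 = 0 (operand ≠ 0)
not not B: Gödel ¬ of 0 = 1 (operand is 0)
not not not B: Gödel ¬ of 1 = 0 (operand ≠ 0)
((not A ∨ B) ∨ not not not B) = max(0.96, 0) = 0.96
((not not B → ((A ∨ A) → (A ∧ (B ∧ B)))) → ((not A ∨ B) ∨ not not not B)): 1 > 0.96, so result = 0.96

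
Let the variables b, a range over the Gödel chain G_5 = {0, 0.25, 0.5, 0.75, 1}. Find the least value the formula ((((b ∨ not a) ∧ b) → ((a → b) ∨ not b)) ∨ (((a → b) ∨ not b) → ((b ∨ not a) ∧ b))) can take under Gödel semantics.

Every assignment gives 1. For instance at b = 0, a = 0:
  not a: Gödel ¬ of 0 = 1 (operand is 0)
  (b ∨ not a) = max(0, 1) = 1
  ((b ∨ not a) ∧ b) = min(1, 0) = 0
  (a → b): 0 ≤ 0, so result = 1
  not b: Gödel ¬ of 0 = 1 (operand is 0)
  ((a → b) ∨ not b) = max(1, 1) = 1
  (((b ∨ not a) ∧ b) → ((a → b) ∨ not b)): 0 ≤ 1, so result = 1
  (a → b): 0 ≤ 0, so result = 1
  not b: Gödel ¬ of 0 = 1 (operand is 0)
  ((a → b) ∨ not b) = max(1, 1) = 1
  not a: Gödel ¬ of 0 = 1 (operand is 0)
  (b ∨ not a) = max(0, 1) = 1
  ((b ∨ not a) ∧ b) = min(1, 0) = 0
  (((a → b) ∨ not b) → ((b ∨ not a) ∧ b)): 1 > 0, so result = 0
  ((((b ∨ not a) ∧ b) → ((a → b) ∨ not b)) ∨ (((a → b) ∨ not b) → ((b ∨ not a) ∧ b))) = max(1, 0) = 1
All 25 assignments give value 1 — the formula is a G_5-tautology.

1.00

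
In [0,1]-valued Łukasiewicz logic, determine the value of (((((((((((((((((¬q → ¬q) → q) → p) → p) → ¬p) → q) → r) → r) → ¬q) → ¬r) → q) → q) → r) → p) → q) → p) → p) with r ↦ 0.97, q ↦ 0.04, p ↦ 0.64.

¬q: Łukasiewicz ¬ gives 1 − 0.04 = 0.96
¬q: Łukasiewicz ¬ gives 1 − 0.04 = 0.96
(¬q → ¬q): min(1, 1 − 0.96 + 0.96) = 1
((¬q → ¬q) → q): min(1, 1 − 1 + 0.04) = 0.04
(((¬q → ¬q) → q) → p): min(1, 1 − 0.04 + 0.64) = 1
((((¬q → ¬q) → q) → p) → p): min(1, 1 − 1 + 0.64) = 0.64
¬p: Łukasiewicz ¬ gives 1 − 0.64 = 0.36
(((((¬q → ¬q) → q) → p) → p) → ¬p): min(1, 1 − 0.64 + 0.36) = 0.72
((((((¬q → ¬q) → q) → p) → p) → ¬p) → q): min(1, 1 − 0.72 + 0.04) = 0.32
(((((((¬q → ¬q) → q) → p) → p) → ¬p) → q) → r): min(1, 1 − 0.32 + 0.97) = 1
((((((((¬q → ¬q) → q) → p) → p) → ¬p) → q) → r) → r): min(1, 1 − 1 + 0.97) = 0.97
¬q: Łukasiewicz ¬ gives 1 − 0.04 = 0.96
(((((((((¬q → ¬q) → q) → p) → p) → ¬p) → q) → r) → r) → ¬q): min(1, 1 − 0.97 + 0.96) = 0.99
¬r: Łukasiewicz ¬ gives 1 − 0.97 = 0.03
((((((((((¬q → ¬q) → q) → p) → p) → ¬p) → q) → r) → r) → ¬q) → ¬r): min(1, 1 − 0.99 + 0.03) = 0.04
(((((((((((¬q → ¬q) → q) → p) → p) → ¬p) → q) → r) → r) → ¬q) → ¬r) → q): min(1, 1 − 0.04 + 0.04) = 1
((((((((((((¬q → ¬q) → q) → p) → p) → ¬p) → q) → r) → r) → ¬q) → ¬r) → q) → q): min(1, 1 − 1 + 0.04) = 0.04
(((((((((((((¬q → ¬q) → q) → p) → p) → ¬p) → q) → r) → r) → ¬q) → ¬r) → q) → q) → r): min(1, 1 − 0.04 + 0.97) = 1
((((((((((((((¬q → ¬q) → q) → p) → p) → ¬p) → q) → r) → r) → ¬q) → ¬r) → q) → q) → r) → p): min(1, 1 − 1 + 0.64) = 0.64
(((((((((((((((¬q → ¬q) → q) → p) → p) → ¬p) → q) → r) → r) → ¬q) → ¬r) → q) → q) → r) → p) → q): min(1, 1 − 0.64 + 0.04) = 0.4
((((((((((((((((¬q → ¬q) → q) → p) → p) → ¬p) → q) → r) → r) → ¬q) → ¬r) → q) → q) → r) → p) → q) → p): min(1, 1 − 0.4 + 0.64) = 1
(((((((((((((((((¬q → ¬q) → q) → p) → p) → ¬p) → q) → r) → r) → ¬q) → ¬r) → q) → q) → r) → p) → q) → p) → p): min(1, 1 − 1 + 0.64) = 0.64

0.64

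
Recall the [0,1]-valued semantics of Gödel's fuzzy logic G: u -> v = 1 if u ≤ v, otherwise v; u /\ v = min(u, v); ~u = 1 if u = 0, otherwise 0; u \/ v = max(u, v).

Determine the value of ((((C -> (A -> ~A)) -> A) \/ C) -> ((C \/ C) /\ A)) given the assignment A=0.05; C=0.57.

0.05

~A: Gödel ¬ of 0.05 = 0 (operand ≠ 0)
(A -> ~A): 0.05 > 0, so result = 0
(C -> (A -> ~A)): 0.57 > 0, so result = 0
((C -> (A -> ~A)) -> A): 0 ≤ 0.05, so result = 1
(((C -> (A -> ~A)) -> A) \/ C) = max(1, 0.57) = 1
(C \/ C) = max(0.57, 0.57) = 0.57
((C \/ C) /\ A) = min(0.57, 0.05) = 0.05
((((C -> (A -> ~A)) -> A) \/ C) -> ((C \/ C) /\ A)): 1 > 0.05, so result = 0.05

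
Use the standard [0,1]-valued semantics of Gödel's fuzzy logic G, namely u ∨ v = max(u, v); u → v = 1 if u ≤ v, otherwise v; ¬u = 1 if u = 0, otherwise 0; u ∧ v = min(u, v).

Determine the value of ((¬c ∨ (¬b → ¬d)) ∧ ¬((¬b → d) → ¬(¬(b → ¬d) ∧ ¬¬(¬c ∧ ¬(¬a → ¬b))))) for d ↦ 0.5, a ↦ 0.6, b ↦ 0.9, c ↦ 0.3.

¬c: Gödel ¬ of 0.3 = 0 (operand ≠ 0)
¬b: Gödel ¬ of 0.9 = 0 (operand ≠ 0)
¬d: Gödel ¬ of 0.5 = 0 (operand ≠ 0)
(¬b → ¬d): 0 ≤ 0, so result = 1
(¬c ∨ (¬b → ¬d)) = max(0, 1) = 1
¬b: Gödel ¬ of 0.9 = 0 (operand ≠ 0)
(¬b → d): 0 ≤ 0.5, so result = 1
¬d: Gödel ¬ of 0.5 = 0 (operand ≠ 0)
(b → ¬d): 0.9 > 0, so result = 0
¬(b → ¬d): Gödel ¬ of 0 = 1 (operand is 0)
¬c: Gödel ¬ of 0.3 = 0 (operand ≠ 0)
¬a: Gödel ¬ of 0.6 = 0 (operand ≠ 0)
¬b: Gödel ¬ of 0.9 = 0 (operand ≠ 0)
(¬a → ¬b): 0 ≤ 0, so result = 1
¬(¬a → ¬b): Gödel ¬ of 1 = 0 (operand ≠ 0)
(¬c ∧ ¬(¬a → ¬b)) = min(0, 0) = 0
¬(¬c ∧ ¬(¬a → ¬b)): Gödel ¬ of 0 = 1 (operand is 0)
¬¬(¬c ∧ ¬(¬a → ¬b)): Gödel ¬ of 1 = 0 (operand ≠ 0)
(¬(b → ¬d) ∧ ¬¬(¬c ∧ ¬(¬a → ¬b))) = min(1, 0) = 0
¬(¬(b → ¬d) ∧ ¬¬(¬c ∧ ¬(¬a → ¬b))): Gödel ¬ of 0 = 1 (operand is 0)
((¬b → d) → ¬(¬(b → ¬d) ∧ ¬¬(¬c ∧ ¬(¬a → ¬b)))): 1 ≤ 1, so result = 1
¬((¬b → d) → ¬(¬(b → ¬d) ∧ ¬¬(¬c ∧ ¬(¬a → ¬b)))): Gödel ¬ of 1 = 0 (operand ≠ 0)
((¬c ∨ (¬b → ¬d)) ∧ ¬((¬b → d) → ¬(¬(b → ¬d) ∧ ¬¬(¬c ∧ ¬(¬a → ¬b))))) = min(1, 0) = 0

0.00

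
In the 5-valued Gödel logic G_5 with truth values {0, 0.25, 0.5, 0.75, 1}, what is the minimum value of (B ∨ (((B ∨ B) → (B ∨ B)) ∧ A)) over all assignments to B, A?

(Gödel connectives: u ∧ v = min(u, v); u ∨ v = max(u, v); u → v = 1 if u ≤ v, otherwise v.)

The minimum is attained at B = 0, A = 0:
  (B ∨ B) = max(0, 0) = 0
  (B ∨ B) = max(0, 0) = 0
  ((B ∨ B) → (B ∨ B)): 0 ≤ 0, so result = 1
  (((B ∨ B) → (B ∨ B)) ∧ A) = min(1, 0) = 0
  (B ∨ (((B ∨ B) → (B ∨ B)) ∧ A)) = max(0, 0) = 0
Checking all 25 assignments confirms none give a value below 0.00.

0.00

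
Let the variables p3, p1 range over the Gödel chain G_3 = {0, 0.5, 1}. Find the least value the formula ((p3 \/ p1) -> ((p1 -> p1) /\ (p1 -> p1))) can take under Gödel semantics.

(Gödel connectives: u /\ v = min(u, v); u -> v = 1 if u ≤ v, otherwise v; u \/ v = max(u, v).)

Every assignment gives 1. For instance at p3 = 0, p1 = 0:
  (p3 \/ p1) = max(0, 0) = 0
  (p1 -> p1): 0 ≤ 0, so result = 1
  (p1 -> p1): 0 ≤ 0, so result = 1
  ((p1 -> p1) /\ (p1 -> p1)) = min(1, 1) = 1
  ((p3 \/ p1) -> ((p1 -> p1) /\ (p1 -> p1))): 0 ≤ 1, so result = 1
All 9 assignments give value 1 — the formula is a G_3-tautology.

1.00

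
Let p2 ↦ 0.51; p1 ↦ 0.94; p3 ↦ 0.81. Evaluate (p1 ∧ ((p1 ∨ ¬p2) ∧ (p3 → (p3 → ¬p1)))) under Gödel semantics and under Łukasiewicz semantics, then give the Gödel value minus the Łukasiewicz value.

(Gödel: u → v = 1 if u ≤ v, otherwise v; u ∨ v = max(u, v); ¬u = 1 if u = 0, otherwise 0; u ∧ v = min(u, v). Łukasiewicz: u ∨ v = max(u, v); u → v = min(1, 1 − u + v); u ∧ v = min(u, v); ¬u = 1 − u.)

Gödel evaluation:
  ¬p2: Gödel ¬ of 0.51 = 0 (operand ≠ 0)
  (p1 ∨ ¬p2) = max(0.94, 0) = 0.94
  ¬p1: Gödel ¬ of 0.94 = 0 (operand ≠ 0)
  (p3 → ¬p1): 0.81 > 0, so result = 0
  (p3 → (p3 → ¬p1)): 0.81 > 0, so result = 0
  ((p1 ∨ ¬p2) ∧ (p3 → (p3 → ¬p1))) = min(0.94, 0) = 0
  (p1 ∧ ((p1 ∨ ¬p2) ∧ (p3 → (p3 → ¬p1)))) = min(0.94, 0) = 0
  Gödel value = 0
Łukasiewicz evaluation:
  ¬p2: Łukasiewicz ¬ gives 1 − 0.51 = 0.49
  (p1 ∨ ¬p2) = max(0.94, 0.49) = 0.94
  ¬p1: Łukasiewicz ¬ gives 1 − 0.94 = 0.06
  (p3 → ¬p1): min(1, 1 − 0.81 + 0.06) = 0.25
  (p3 → (p3 → ¬p1)): min(1, 1 − 0.81 + 0.25) = 0.44
  ((p1 ∨ ¬p2) ∧ (p3 → (p3 → ¬p1))) = min(0.94, 0.44) = 0.44
  (p1 ∧ ((p1 ∨ ¬p2) ∧ (p3 → (p3 → ¬p1)))) = min(0.94, 0.44) = 0.44
  Łukasiewicz value = 0.44
Difference: 0 − 0.44 = -0.44

-0.44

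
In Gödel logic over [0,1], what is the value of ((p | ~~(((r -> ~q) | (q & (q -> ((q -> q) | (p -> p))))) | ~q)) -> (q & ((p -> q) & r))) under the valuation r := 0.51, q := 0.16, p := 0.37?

~q: Gödel ¬ of 0.16 = 0 (operand ≠ 0)
(r -> ~q): 0.51 > 0, so result = 0
(q -> q): 0.16 ≤ 0.16, so result = 1
(p -> p): 0.37 ≤ 0.37, so result = 1
((q -> q) | (p -> p)) = max(1, 1) = 1
(q -> ((q -> q) | (p -> p))): 0.16 ≤ 1, so result = 1
(q & (q -> ((q -> q) | (p -> p)))) = min(0.16, 1) = 0.16
((r -> ~q) | (q & (q -> ((q -> q) | (p -> p))))) = max(0, 0.16) = 0.16
~q: Gödel ¬ of 0.16 = 0 (operand ≠ 0)
(((r -> ~q) | (q & (q -> ((q -> q) | (p -> p))))) | ~q) = max(0.16, 0) = 0.16
~(((r -> ~q) | (q & (q -> ((q -> q) | (p -> p))))) | ~q): Gödel ¬ of 0.16 = 0 (operand ≠ 0)
~~(((r -> ~q) | (q & (q -> ((q -> q) | (p -> p))))) | ~q): Gödel ¬ of 0 = 1 (operand is 0)
(p | ~~(((r -> ~q) | (q & (q -> ((q -> q) | (p -> p))))) | ~q)) = max(0.37, 1) = 1
(p -> q): 0.37 > 0.16, so result = 0.16
((p -> q) & r) = min(0.16, 0.51) = 0.16
(q & ((p -> q) & r)) = min(0.16, 0.16) = 0.16
((p | ~~(((r -> ~q) | (q & (q -> ((q -> q) | (p -> p))))) | ~q)) -> (q & ((p -> q) & r))): 1 > 0.16, so result = 0.16

0.16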